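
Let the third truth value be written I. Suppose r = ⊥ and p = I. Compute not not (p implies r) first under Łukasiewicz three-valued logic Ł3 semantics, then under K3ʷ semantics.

I; I

In Łukasiewicz three-valued logic Ł3: p implies r = I implies ⊥ = I
not (p implies r) = not I = I
not not (p implies r) = not I = I
In K3ʷ: p implies r = I implies ⊥ = I
not (p implies r) = not I = I
not not (p implies r) = not I = I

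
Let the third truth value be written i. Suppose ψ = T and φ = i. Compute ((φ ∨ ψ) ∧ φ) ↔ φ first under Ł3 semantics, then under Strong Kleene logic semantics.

T; i

In Ł3: φ ∨ ψ = i ∨ T = T
(φ ∨ ψ) ∧ φ = T ∧ i = i
((φ ∨ ψ) ∧ φ) ↔ φ = i ↔ i = T  [1 − |½−½|]
In Strong Kleene logic: φ ∨ ψ = i ∨ T = T
(φ ∨ ψ) ∧ φ = T ∧ i = i
((φ ∨ ψ) ∧ φ) ↔ φ = i ↔ i = i
They differ because Ł3 and Strong Kleene logic treat i differently under implication.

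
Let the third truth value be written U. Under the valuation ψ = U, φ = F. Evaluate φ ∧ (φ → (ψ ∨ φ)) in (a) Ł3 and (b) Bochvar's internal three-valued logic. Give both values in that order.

In Ł3: ψ ∨ φ = U ∨ F = U
φ → (ψ ∨ φ) = F → U = T  [min(1, 1−0+½)]
φ ∧ (φ → (ψ ∨ φ)) = F ∧ T = F
In Bochvar's internal three-valued logic: ψ ∨ φ = U ∨ F = U
φ → (ψ ∨ φ) = F → U = U  [any arg is the third value ⇒ result is the third value]
φ ∧ (φ → (ψ ∨ φ)) = F ∧ U = U
They differ because Ł3 and Bochvar's internal three-valued logic treat U differently under the binary connectives.

F; U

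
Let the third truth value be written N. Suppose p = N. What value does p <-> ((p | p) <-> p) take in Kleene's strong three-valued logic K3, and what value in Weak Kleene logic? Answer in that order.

In Kleene's strong three-valued logic K3: p | p = N | N = N
(p | p) <-> p = N <-> N = N
p <-> ((p | p) <-> p) = N <-> N = N
In Weak Kleene logic: p | p = N | N = N
(p | p) <-> p = N <-> N = N
p <-> ((p | p) <-> p) = N <-> N = N

N; N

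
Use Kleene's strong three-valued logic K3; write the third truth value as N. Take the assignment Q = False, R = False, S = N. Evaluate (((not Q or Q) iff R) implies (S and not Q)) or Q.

not Q = not False = True
not Q or Q = True or False = True
(not Q or Q) iff R = True iff False = False
not Q = not False = True
S and not Q = N and True = N
((not Q or Q) iff R) implies (S and not Q) = False implies N = True  [not False or N]
(((not Q or Q) iff R) implies (S and not Q)) or Q = True or False = True

True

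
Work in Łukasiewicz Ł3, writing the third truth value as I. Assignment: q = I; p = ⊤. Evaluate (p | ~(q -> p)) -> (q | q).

I

q -> p = I -> ⊤ = ⊤  [min(1, 1−½+1)]
~(q -> p) = ~⊤ = ⊥
p | ~(q -> p) = ⊤ | ⊥ = ⊤
q | q = I | I = I
(p | ~(q -> p)) -> (q | q) = ⊤ -> I = I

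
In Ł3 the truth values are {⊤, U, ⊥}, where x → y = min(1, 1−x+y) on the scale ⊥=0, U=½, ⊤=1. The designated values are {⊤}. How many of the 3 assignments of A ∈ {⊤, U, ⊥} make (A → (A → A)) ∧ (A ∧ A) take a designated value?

A=⊤: ⊤ ✓
A=U: U ·
A=⊥: ⊥ ·

1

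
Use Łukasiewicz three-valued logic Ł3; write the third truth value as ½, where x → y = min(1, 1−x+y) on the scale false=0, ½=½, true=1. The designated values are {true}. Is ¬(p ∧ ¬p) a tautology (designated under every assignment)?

Countermodel: p=½ gives ½, which is not designated.

No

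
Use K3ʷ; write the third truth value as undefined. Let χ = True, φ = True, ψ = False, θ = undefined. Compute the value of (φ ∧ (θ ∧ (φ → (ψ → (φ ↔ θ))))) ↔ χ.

undefined

φ ↔ θ = True ↔ undefined = undefined
ψ → (φ ↔ θ) = False → undefined = undefined  [any arg is the third value ⇒ result is the third value]
φ → (ψ → (φ ↔ θ)) = True → undefined = undefined
θ ∧ (φ → (ψ → (φ ↔ θ))) = undefined ∧ undefined = undefined
φ ∧ (θ ∧ (φ → (ψ → (φ ↔ θ)))) = True ∧ undefined = undefined
(φ ∧ (θ ∧ (φ → (ψ → (φ ↔ θ))))) ↔ χ = undefined ↔ True = undefined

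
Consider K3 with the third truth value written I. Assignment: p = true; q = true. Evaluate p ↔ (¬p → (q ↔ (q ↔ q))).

true

¬p = ¬true = false
q ↔ q = true ↔ true = true
q ↔ (q ↔ q) = true ↔ true = true
¬p → (q ↔ (q ↔ q)) = false → true = true
p ↔ (¬p → (q ↔ (q ↔ q))) = true ↔ true = true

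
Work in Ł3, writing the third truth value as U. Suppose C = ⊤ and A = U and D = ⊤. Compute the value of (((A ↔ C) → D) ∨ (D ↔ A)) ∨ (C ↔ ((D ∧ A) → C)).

⊤

A ↔ C = U ↔ ⊤ = U
(A ↔ C) → D = U → ⊤ = ⊤
D ↔ A = ⊤ ↔ U = U
((A ↔ C) → D) ∨ (D ↔ A) = ⊤ ∨ U = ⊤
D ∧ A = ⊤ ∧ U = U
(D ∧ A) → C = U → ⊤ = ⊤
C ↔ ((D ∧ A) → C) = ⊤ ↔ ⊤ = ⊤
(((A ↔ C) → D) ∨ (D ↔ A)) ∨ (C ↔ ((D ∧ A) → C)) = ⊤ ∨ ⊤ = ⊤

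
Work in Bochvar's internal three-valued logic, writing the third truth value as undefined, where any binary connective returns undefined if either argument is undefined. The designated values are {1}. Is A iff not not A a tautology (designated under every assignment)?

Countermodel: A=undefined gives undefined, which is not designated.

No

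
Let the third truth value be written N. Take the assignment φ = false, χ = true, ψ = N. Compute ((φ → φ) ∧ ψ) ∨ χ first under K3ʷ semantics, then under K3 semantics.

N; true

In K3ʷ: φ → φ = false → false = true
(φ → φ) ∧ ψ = true ∧ N = N
((φ → φ) ∧ ψ) ∨ χ = N ∨ true = N
In K3: φ → φ = false → false = true
(φ → φ) ∧ ψ = true ∧ N = N
((φ → φ) ∧ ψ) ∨ χ = N ∨ true = true
They differ because K3ʷ and K3 treat N differently under the binary connectives.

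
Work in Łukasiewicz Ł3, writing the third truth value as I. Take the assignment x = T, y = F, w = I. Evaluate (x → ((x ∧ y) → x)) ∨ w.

x ∧ y = T ∧ F = F
(x ∧ y) → x = F → T = T
x → ((x ∧ y) → x) = T → T = T
(x → ((x ∧ y) → x)) ∨ w = T ∨ I = T

T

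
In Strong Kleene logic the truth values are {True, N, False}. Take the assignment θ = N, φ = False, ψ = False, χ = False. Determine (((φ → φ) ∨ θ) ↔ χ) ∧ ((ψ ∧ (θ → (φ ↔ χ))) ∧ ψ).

φ → φ = False → False = True
(φ → φ) ∨ θ = True ∨ N = True
((φ → φ) ∨ θ) ↔ χ = True ↔ False = False
φ ↔ χ = False ↔ False = True
θ → (φ ↔ χ) = N → True = True  [¬N ∨ True]
ψ ∧ (θ → (φ ↔ χ)) = False ∧ True = False
(ψ ∧ (θ → (φ ↔ χ))) ∧ ψ = False ∧ False = False
(((φ → φ) ∨ θ) ↔ χ) ∧ ((ψ ∧ (θ → (φ ↔ χ))) ∧ ψ) = False ∧ False = False

False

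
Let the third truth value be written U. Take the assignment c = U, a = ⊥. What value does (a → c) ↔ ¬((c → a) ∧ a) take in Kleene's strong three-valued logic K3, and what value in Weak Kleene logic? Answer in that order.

⊤; U

In Kleene's strong three-valued logic K3: a → c = ⊥ → U = ⊤
c → a = U → ⊥ = U
(c → a) ∧ a = U ∧ ⊥ = ⊥
¬((c → a) ∧ a) = ¬⊥ = ⊤
(a → c) ↔ ¬((c → a) ∧ a) = ⊤ ↔ ⊤ = ⊤
In Weak Kleene logic: a → c = ⊥ → U = U  [any arg is the third value ⇒ result is the third value]
c → a = U → ⊥ = U
(c → a) ∧ a = U ∧ ⊥ = U
¬((c → a) ∧ a) = ¬U = U
(a → c) ↔ ¬((c → a) ∧ a) = U ↔ U = U
They differ because Kleene's strong three-valued logic K3 and Weak Kleene logic treat U differently under the binary connectives.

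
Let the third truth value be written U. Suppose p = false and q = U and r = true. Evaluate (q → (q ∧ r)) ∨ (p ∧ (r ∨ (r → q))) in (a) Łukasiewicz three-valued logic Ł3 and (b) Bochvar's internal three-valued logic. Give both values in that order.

In Łukasiewicz three-valued logic Ł3: q ∧ r = U ∧ true = U
q → (q ∧ r) = U → U = true
r → q = true → U = U
r ∨ (r → q) = true ∨ U = true
p ∧ (r ∨ (r → q)) = false ∧ true = false
(q → (q ∧ r)) ∨ (p ∧ (r ∨ (r → q))) = true ∨ false = true
In Bochvar's internal three-valued logic: q ∧ r = U ∧ true = U
q → (q ∧ r) = U → U = U  [any arg is the third value ⇒ result is the third value]
r → q = true → U = U
r ∨ (r → q) = true ∨ U = U
p ∧ (r ∨ (r → q)) = false ∧ U = U
(q → (q ∧ r)) ∨ (p ∧ (r ∨ (r → q))) = U ∨ U = U
They differ because Łukasiewicz three-valued logic Ł3 and Bochvar's internal three-valued logic treat U differently under the binary connectives.

true; U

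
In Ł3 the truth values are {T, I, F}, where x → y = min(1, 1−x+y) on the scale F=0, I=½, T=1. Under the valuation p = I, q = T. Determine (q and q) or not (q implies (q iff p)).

q and q = T and T = T
q iff p = T iff I = I  [1 − |1−½|]
q implies (q iff p) = T implies I = I
not (q implies (q iff p)) = not I = I
(q and q) or not (q implies (q iff p)) = T or I = T

T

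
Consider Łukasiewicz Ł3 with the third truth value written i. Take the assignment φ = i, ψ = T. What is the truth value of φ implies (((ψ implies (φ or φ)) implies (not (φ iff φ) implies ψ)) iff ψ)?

φ or φ = i or i = i
ψ implies (φ or φ) = T implies i = i  [min(1, 1−1+½)]
φ iff φ = i iff i = T
not (φ iff φ) = not T = F
not (φ iff φ) implies ψ = F implies T = T
(ψ implies (φ or φ)) implies (not (φ iff φ) implies ψ) = i implies T = T
((ψ implies (φ or φ)) implies (not (φ iff φ) implies ψ)) iff ψ = T iff T = T
φ implies (((ψ implies (φ or φ)) implies (not (φ iff φ) implies ψ)) iff ψ) = i implies T = T

T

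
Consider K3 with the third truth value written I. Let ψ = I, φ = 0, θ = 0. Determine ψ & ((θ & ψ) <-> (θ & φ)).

θ & ψ = 0 & I = 0
θ & φ = 0 & 0 = 0
(θ & ψ) <-> (θ & φ) = 0 <-> 0 = 1
ψ & ((θ & ψ) <-> (θ & φ)) = I & 1 = I

I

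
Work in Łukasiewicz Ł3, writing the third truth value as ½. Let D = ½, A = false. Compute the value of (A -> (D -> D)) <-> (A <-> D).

½

D -> D = ½ -> ½ = true
A -> (D -> D) = false -> true = true
A <-> D = false <-> ½ = ½
(A -> (D -> D)) <-> (A <-> D) = true <-> ½ = ½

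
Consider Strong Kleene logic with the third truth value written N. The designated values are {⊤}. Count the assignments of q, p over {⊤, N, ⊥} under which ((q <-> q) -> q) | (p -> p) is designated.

7

Of the 9 assignments, 7 give a value in {⊤}.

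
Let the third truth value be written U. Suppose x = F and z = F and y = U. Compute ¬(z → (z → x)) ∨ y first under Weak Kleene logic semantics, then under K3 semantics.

U; U

In Weak Kleene logic: z → x = F → F = T
z → (z → x) = F → T = T
¬(z → (z → x)) = ¬T = F
¬(z → (z → x)) ∨ y = F ∨ U = U
In K3: z → x = F → F = T
z → (z → x) = F → T = T
¬(z → (z → x)) = ¬T = F
¬(z → (z → x)) ∨ y = F ∨ U = U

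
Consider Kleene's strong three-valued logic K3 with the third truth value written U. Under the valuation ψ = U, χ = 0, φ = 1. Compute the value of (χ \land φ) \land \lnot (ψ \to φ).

0

χ \land φ = 0 \land 1 = 0
ψ \to φ = U \to 1 = 1  [\lnot U \lor 1]
\lnot (ψ \to φ) = \lnot 1 = 0
(χ \land φ) \land \lnot (ψ \to φ) = 0 \land 0 = 0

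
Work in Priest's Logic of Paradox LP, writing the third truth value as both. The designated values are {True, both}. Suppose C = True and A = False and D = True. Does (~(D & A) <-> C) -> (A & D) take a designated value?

No

D & A = True & False = False
~(D & A) = ~False = True
~(D & A) <-> C = True <-> True = True
A & D = False & True = False
(~(D & A) <-> C) -> (A & D) = True -> False = False
False ∉ {True, both}.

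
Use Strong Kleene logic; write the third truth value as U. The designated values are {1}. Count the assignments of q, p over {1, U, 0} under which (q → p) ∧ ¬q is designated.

Designated under: (q=0, p=1); (q=0, p=U); (q=0, p=0).

3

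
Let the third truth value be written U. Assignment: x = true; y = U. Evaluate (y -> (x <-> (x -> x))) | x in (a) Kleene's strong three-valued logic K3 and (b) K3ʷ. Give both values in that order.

In Kleene's strong three-valued logic K3: x -> x = true -> true = true
x <-> (x -> x) = true <-> true = true
y -> (x <-> (x -> x)) = U -> true = true
(y -> (x <-> (x -> x))) | x = true | true = true
In K3ʷ: x -> x = true -> true = true
x <-> (x -> x) = true <-> true = true
y -> (x <-> (x -> x)) = U -> true = U  [any arg is the third value ⇒ result is the third value]
(y -> (x <-> (x -> x))) | x = U | true = U
They differ because Kleene's strong three-valued logic K3 and K3ʷ treat U differently under the binary connectives.

true; U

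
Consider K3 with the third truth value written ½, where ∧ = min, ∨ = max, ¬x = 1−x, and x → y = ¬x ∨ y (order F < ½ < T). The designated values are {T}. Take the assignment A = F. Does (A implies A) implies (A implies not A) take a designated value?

A implies A = F implies F = T
not A = not F = T
A implies not A = F implies T = T
(A implies A) implies (A implies not A) = T implies T = T
T ∈ {T}.

Yes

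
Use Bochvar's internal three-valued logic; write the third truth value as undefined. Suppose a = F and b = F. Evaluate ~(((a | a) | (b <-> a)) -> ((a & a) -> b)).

a | a = F | F = F
b <-> a = F <-> F = T
(a | a) | (b <-> a) = F | T = T
a & a = F & F = F
(a & a) -> b = F -> F = T
((a | a) | (b <-> a)) -> ((a & a) -> b) = T -> T = T
~(((a | a) | (b <-> a)) -> ((a & a) -> b)) = ~T = F

F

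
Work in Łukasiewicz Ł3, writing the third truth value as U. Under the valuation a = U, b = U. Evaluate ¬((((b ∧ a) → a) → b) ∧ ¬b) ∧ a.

b ∧ a = U ∧ U = U
(b ∧ a) → a = U → U = T  [min(1, 1−½+½)]
((b ∧ a) → a) → b = T → U = U
¬b = ¬U = U
(((b ∧ a) → a) → b) ∧ ¬b = U ∧ U = U
¬((((b ∧ a) → a) → b) ∧ ¬b) = ¬U = U
¬((((b ∧ a) → a) → b) ∧ ¬b) ∧ a = U ∧ U = U

U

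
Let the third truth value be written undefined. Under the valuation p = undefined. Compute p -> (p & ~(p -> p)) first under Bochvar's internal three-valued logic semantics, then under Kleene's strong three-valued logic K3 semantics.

In Bochvar's internal three-valued logic: p -> p = undefined -> undefined = undefined  [any arg is the third value ⇒ result is the third value]
~(p -> p) = ~undefined = undefined
p & ~(p -> p) = undefined & undefined = undefined
p -> (p & ~(p -> p)) = undefined -> undefined = undefined
In Kleene's strong three-valued logic K3: p -> p = undefined -> undefined = undefined  [~undefined | undefined]
~(p -> p) = ~undefined = undefined
p & ~(p -> p) = undefined & undefined = undefined
p -> (p & ~(p -> p)) = undefined -> undefined = undefined

undefined; undefined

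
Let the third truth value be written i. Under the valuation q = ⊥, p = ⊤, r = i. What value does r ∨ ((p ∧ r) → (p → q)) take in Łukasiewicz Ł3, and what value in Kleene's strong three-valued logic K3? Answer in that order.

i; i

In Łukasiewicz Ł3: p ∧ r = ⊤ ∧ i = i
p → q = ⊤ → ⊥ = ⊥
(p ∧ r) → (p → q) = i → ⊥ = i
r ∨ ((p ∧ r) → (p → q)) = i ∨ i = i
In Kleene's strong three-valued logic K3: p ∧ r = ⊤ ∧ i = i
p → q = ⊤ → ⊥ = ⊥
(p ∧ r) → (p → q) = i → ⊥ = i
r ∨ ((p ∧ r) → (p → q)) = i ∨ i = i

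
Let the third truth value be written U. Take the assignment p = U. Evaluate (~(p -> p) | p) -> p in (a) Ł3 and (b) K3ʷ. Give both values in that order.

True; U

In Ł3: p -> p = U -> U = True  [min(1, 1−½+½)]
~(p -> p) = ~True = False
~(p -> p) | p = False | U = U
(~(p -> p) | p) -> p = U -> U = True
In K3ʷ: p -> p = U -> U = U
~(p -> p) = ~U = U
~(p -> p) | p = U | U = U
(~(p -> p) | p) -> p = U -> U = U
They differ because Ł3 and K3ʷ treat U differently under the binary connectives.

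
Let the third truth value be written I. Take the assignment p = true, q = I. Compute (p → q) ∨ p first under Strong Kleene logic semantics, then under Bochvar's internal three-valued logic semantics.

true; I

In Strong Kleene logic: p → q = true → I = I  [¬true ∨ I]
(p → q) ∨ p = I ∨ true = true
In Bochvar's internal three-valued logic: p → q = true → I = I
(p → q) ∨ p = I ∨ true = I
They differ because Strong Kleene logic and Bochvar's internal three-valued logic treat I differently under the binary connectives.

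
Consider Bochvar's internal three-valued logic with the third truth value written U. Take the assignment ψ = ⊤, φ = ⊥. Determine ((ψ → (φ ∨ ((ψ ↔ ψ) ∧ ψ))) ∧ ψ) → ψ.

ψ ↔ ψ = ⊤ ↔ ⊤ = ⊤
(ψ ↔ ψ) ∧ ψ = ⊤ ∧ ⊤ = ⊤
φ ∨ ((ψ ↔ ψ) ∧ ψ) = ⊥ ∨ ⊤ = ⊤
ψ → (φ ∨ ((ψ ↔ ψ) ∧ ψ)) = ⊤ → ⊤ = ⊤
(ψ → (φ ∨ ((ψ ↔ ψ) ∧ ψ))) ∧ ψ = ⊤ ∧ ⊤ = ⊤
((ψ → (φ ∨ ((ψ ↔ ψ) ∧ ψ))) ∧ ψ) → ψ = ⊤ → ⊤ = ⊤

⊤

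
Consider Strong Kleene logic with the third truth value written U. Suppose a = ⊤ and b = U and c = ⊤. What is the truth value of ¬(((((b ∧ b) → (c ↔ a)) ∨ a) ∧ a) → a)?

⊥

b ∧ b = U ∧ U = U
c ↔ a = ⊤ ↔ ⊤ = ⊤
(b ∧ b) → (c ↔ a) = U → ⊤ = ⊤
((b ∧ b) → (c ↔ a)) ∨ a = ⊤ ∨ ⊤ = ⊤
(((b ∧ b) → (c ↔ a)) ∨ a) ∧ a = ⊤ ∧ ⊤ = ⊤
((((b ∧ b) → (c ↔ a)) ∨ a) ∧ a) → a = ⊤ → ⊤ = ⊤
¬(((((b ∧ b) → (c ↔ a)) ∨ a) ∧ a) → a) = ¬⊤ = ⊥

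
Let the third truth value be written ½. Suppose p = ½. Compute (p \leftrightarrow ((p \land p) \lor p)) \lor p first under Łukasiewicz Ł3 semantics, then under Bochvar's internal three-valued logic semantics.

In Łukasiewicz Ł3: p \land p = ½ \land ½ = ½
(p \land p) \lor p = ½ \lor ½ = ½
p \leftrightarrow ((p \land p) \lor p) = ½ \leftrightarrow ½ = 1  [1 − |½−½|]
(p \leftrightarrow ((p \land p) \lor p)) \lor p = 1 \lor ½ = 1
In Bochvar's internal three-valued logic: p \land p = ½ \land ½ = ½
(p \land p) \lor p = ½ \lor ½ = ½
p \leftrightarrow ((p \land p) \lor p) = ½ \leftrightarrow ½ = ½
(p \leftrightarrow ((p \land p) \lor p)) \lor p = ½ \lor ½ = ½
They differ because Łukasiewicz Ł3 and Bochvar's internal three-valued logic treat ½ differently under the binary connectives.

1; ½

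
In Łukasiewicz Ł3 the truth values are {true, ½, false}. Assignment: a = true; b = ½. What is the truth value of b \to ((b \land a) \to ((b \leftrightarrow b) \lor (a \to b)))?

b \land a = ½ \land true = ½
b \leftrightarrow b = ½ \leftrightarrow ½ = true
a \to b = true \to ½ = ½
(b \leftrightarrow b) \lor (a \to b) = true \lor ½ = true
(b \land a) \to ((b \leftrightarrow b) \lor (a \to b)) = ½ \to true = true
b \to ((b \land a) \to ((b \leftrightarrow b) \lor (a \to b))) = ½ \to true = true

true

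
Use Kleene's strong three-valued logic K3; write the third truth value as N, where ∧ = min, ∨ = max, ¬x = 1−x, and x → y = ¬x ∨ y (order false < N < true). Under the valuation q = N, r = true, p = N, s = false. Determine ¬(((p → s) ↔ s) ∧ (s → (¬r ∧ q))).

p → s = N → false = N
(p → s) ↔ s = N ↔ false = N
¬r = ¬true = false
¬r ∧ q = false ∧ N = false
s → (¬r ∧ q) = false → false = true
((p → s) ↔ s) ∧ (s → (¬r ∧ q)) = N ∧ true = N
¬(((p → s) ↔ s) ∧ (s → (¬r ∧ q))) = ¬N = N

N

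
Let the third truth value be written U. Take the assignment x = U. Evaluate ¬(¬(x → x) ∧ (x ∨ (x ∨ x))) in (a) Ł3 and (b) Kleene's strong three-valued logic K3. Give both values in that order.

In Ł3: x → x = U → U = ⊤
¬(x → x) = ¬⊤ = ⊥
x ∨ x = U ∨ U = U
x ∨ (x ∨ x) = U ∨ U = U
¬(x → x) ∧ (x ∨ (x ∨ x)) = ⊥ ∧ U = ⊥
¬(¬(x → x) ∧ (x ∨ (x ∨ x))) = ¬⊥ = ⊤
In Kleene's strong three-valued logic K3: x → x = U → U = U
¬(x → x) = ¬U = U
x ∨ x = U ∨ U = U
x ∨ (x ∨ x) = U ∨ U = U
¬(x → x) ∧ (x ∨ (x ∨ x)) = U ∧ U = U
¬(¬(x → x) ∧ (x ∨ (x ∨ x))) = ¬U = U
They differ because Ł3 and Kleene's strong three-valued logic K3 treat U differently under implication.

⊤; U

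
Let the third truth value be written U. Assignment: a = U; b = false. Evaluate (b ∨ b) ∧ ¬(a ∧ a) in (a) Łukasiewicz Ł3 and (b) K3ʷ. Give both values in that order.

In Łukasiewicz Ł3: b ∨ b = false ∨ false = false
a ∧ a = U ∧ U = U
¬(a ∧ a) = ¬U = U
(b ∨ b) ∧ ¬(a ∧ a) = false ∧ U = false
In K3ʷ: b ∨ b = false ∨ false = false
a ∧ a = U ∧ U = U
¬(a ∧ a) = ¬U = U
(b ∨ b) ∧ ¬(a ∧ a) = false ∧ U = U
They differ because Łukasiewicz Ł3 and K3ʷ treat U differently under the binary connectives.

false; U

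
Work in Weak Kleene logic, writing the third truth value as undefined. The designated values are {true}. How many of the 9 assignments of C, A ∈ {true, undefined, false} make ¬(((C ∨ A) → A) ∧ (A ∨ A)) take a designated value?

Designated under: (C=true, A=false); (C=false, A=false).

2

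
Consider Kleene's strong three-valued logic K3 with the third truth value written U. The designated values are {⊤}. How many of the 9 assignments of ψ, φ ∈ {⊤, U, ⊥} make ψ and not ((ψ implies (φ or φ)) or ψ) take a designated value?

Of the 9 assignments, 0 give a value in {⊤}.

0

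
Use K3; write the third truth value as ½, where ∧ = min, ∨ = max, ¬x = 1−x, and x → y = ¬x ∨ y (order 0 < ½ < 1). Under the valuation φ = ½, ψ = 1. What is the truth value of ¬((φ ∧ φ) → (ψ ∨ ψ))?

0

φ ∧ φ = ½ ∧ ½ = ½
ψ ∨ ψ = 1 ∨ 1 = 1
(φ ∧ φ) → (ψ ∨ ψ) = ½ → 1 = 1  [¬½ ∨ 1]
¬((φ ∧ φ) → (ψ ∨ ψ)) = ¬1 = 0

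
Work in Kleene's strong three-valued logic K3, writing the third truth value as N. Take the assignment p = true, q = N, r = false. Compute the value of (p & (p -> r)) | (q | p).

p -> r = true -> false = false
p & (p -> r) = true & false = false
q | p = N | true = true
(p & (p -> r)) | (q | p) = false | true = true

true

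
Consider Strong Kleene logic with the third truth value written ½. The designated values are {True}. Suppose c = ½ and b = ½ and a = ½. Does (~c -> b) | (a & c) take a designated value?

~c = ~½ = ½
~c -> b = ½ -> ½ = ½  [~½ | ½]
a & c = ½ & ½ = ½
(~c -> b) | (a & c) = ½ | ½ = ½
½ ∉ {True}.

No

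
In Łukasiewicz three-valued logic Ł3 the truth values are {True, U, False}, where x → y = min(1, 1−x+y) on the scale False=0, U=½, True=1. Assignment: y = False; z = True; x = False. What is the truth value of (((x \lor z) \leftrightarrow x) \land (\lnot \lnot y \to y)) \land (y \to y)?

x \lor z = False \lor True = True
(x \lor z) \leftrightarrow x = True \leftrightarrow False = False
\lnot y = \lnot False = True
\lnot \lnot y = \lnot True = False
\lnot \lnot y \to y = False \to False = True
((x \lor z) \leftrightarrow x) \land (\lnot \lnot y \to y) = False \land True = False
y \to y = False \to False = True
(((x \lor z) \leftrightarrow x) \land (\lnot \lnot y \to y)) \land (y \to y) = False \land True = False

False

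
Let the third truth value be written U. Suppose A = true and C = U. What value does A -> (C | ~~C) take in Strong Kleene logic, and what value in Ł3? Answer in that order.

In Strong Kleene logic: ~C = ~U = U
~~C = ~U = U
C | ~~C = U | U = U
A -> (C | ~~C) = true -> U = U
In Ł3: ~C = ~U = U
~~C = ~U = U
C | ~~C = U | U = U
A -> (C | ~~C) = true -> U = U  [min(1, 1−1+½)]

U; U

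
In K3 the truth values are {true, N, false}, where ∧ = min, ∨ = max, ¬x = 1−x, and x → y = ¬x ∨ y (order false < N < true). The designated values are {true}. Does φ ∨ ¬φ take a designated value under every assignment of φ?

Countermodel: φ=N gives N, which is not designated.

No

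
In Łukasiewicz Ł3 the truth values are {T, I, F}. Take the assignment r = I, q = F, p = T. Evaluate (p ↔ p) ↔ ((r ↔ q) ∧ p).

I

p ↔ p = T ↔ T = T
r ↔ q = I ↔ F = I
(r ↔ q) ∧ p = I ∧ T = I
(p ↔ p) ↔ ((r ↔ q) ∧ p) = T ↔ I = I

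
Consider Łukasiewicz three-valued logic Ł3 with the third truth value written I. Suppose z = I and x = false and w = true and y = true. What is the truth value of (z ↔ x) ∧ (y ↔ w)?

I

z ↔ x = I ↔ false = I
y ↔ w = true ↔ true = true
(z ↔ x) ∧ (y ↔ w) = I ∧ true = I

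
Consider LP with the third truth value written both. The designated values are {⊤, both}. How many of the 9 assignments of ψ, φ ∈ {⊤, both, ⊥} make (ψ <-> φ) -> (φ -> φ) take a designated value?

9

Of the 9 assignments, 9 give a value in {⊤, both}.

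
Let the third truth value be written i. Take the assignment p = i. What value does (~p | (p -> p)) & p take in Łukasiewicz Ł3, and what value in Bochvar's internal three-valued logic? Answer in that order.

In Łukasiewicz Ł3: ~p = ~i = i
p -> p = i -> i = 1  [min(1, 1−½+½)]
~p | (p -> p) = i | 1 = 1
(~p | (p -> p)) & p = 1 & i = i
In Bochvar's internal three-valued logic: ~p = ~i = i
p -> p = i -> i = i
~p | (p -> p) = i | i = i
(~p | (p -> p)) & p = i & i = i

i; i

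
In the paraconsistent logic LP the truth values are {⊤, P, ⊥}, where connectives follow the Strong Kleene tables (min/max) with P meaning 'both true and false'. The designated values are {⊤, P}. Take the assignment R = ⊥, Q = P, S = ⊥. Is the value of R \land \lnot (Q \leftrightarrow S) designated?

Q \leftrightarrow S = P \leftrightarrow ⊥ = P
\lnot (Q \leftrightarrow S) = \lnot P = P
R \land \lnot (Q \leftrightarrow S) = ⊥ \land P = ⊥
⊥ ∉ {⊤, P}.

No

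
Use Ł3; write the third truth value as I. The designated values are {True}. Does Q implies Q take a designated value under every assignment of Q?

Yes

Every assignment of Q over {True, I, False} gives a value in {True}.
In particular, with Q=I: Q implies Q = True.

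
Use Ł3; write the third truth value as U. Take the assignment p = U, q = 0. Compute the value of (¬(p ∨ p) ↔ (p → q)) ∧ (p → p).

p ∨ p = U ∨ U = U
¬(p ∨ p) = ¬U = U
p → q = U → 0 = U  [min(1, 1−½+0)]
¬(p ∨ p) ↔ (p → q) = U ↔ U = 1
p → p = U → U = 1
(¬(p ∨ p) ↔ (p → q)) ∧ (p → p) = 1 ∧ 1 = 1

1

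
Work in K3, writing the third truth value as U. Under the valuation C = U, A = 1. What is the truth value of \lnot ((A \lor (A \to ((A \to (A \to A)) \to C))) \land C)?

A \to A = 1 \to 1 = 1
A \to (A \to A) = 1 \to 1 = 1
(A \to (A \to A)) \to C = 1 \to U = U  [\lnot 1 \lor U]
A \to ((A \to (A \to A)) \to C) = 1 \to U = U
A \lor (A \to ((A \to (A \to A)) \to C)) = 1 \lor U = 1
(A \lor (A \to ((A \to (A \to A)) \to C))) \land C = 1 \land U = U
\lnot ((A \lor (A \to ((A \to (A \to A)) \to C))) \land C) = \lnot U = U

U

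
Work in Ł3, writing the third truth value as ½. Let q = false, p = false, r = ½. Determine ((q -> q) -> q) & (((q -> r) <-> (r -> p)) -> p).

q -> q = false -> false = true
(q -> q) -> q = true -> false = false
q -> r = false -> ½ = true  [min(1, 1−0+½)]
r -> p = ½ -> false = ½
(q -> r) <-> (r -> p) = true <-> ½ = ½
((q -> r) <-> (r -> p)) -> p = ½ -> false = ½
((q -> q) -> q) & (((q -> r) <-> (r -> p)) -> p) = false & ½ = false

false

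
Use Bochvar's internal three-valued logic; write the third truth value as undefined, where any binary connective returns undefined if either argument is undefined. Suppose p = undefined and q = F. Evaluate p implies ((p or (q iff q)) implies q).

undefined

q iff q = F iff F = T
p or (q iff q) = undefined or T = undefined
(p or (q iff q)) implies q = undefined implies F = undefined  [any arg is the third value ⇒ result is the third value]
p implies ((p or (q iff q)) implies q) = undefined implies undefined = undefined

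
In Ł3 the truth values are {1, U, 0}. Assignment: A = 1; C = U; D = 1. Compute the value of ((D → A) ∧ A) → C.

D → A = 1 → 1 = 1
(D → A) ∧ A = 1 ∧ 1 = 1
((D → A) ∧ A) → C = 1 → U = U  [min(1, 1−1+½)]

U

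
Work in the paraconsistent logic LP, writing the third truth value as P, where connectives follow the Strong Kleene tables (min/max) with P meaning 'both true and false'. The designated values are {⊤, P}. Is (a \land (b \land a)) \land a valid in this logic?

No

Countermodel: a=⊤, b=⊥ gives ⊥, which is not designated.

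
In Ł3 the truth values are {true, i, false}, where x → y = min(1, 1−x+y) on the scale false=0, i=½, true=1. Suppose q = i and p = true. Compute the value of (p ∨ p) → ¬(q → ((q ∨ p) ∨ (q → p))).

p ∨ p = true ∨ true = true
q ∨ p = i ∨ true = true
q → p = i → true = true  [min(1, 1−½+1)]
(q ∨ p) ∨ (q → p) = true ∨ true = true
q → ((q ∨ p) ∨ (q → p)) = i → true = true
¬(q → ((q ∨ p) ∨ (q → p))) = ¬true = false
(p ∨ p) → ¬(q → ((q ∨ p) ∨ (q → p))) = true → false = false

false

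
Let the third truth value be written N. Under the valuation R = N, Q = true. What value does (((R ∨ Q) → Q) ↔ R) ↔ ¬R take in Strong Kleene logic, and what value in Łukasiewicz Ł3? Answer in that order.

N; true

In Strong Kleene logic: R ∨ Q = N ∨ true = true
(R ∨ Q) → Q = true → true = true
((R ∨ Q) → Q) ↔ R = true ↔ N = N
¬R = ¬N = N
(((R ∨ Q) → Q) ↔ R) ↔ ¬R = N ↔ N = N
In Łukasiewicz Ł3: R ∨ Q = N ∨ true = true
(R ∨ Q) → Q = true → true = true
((R ∨ Q) → Q) ↔ R = true ↔ N = N  [1 − |1−½|]
¬R = ¬N = N
(((R ∨ Q) → Q) ↔ R) ↔ ¬R = N ↔ N = true
They differ because Strong Kleene logic and Łukasiewicz Ł3 treat N differently under implication.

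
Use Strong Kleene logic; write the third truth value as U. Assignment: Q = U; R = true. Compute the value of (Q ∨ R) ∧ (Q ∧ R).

U

Q ∨ R = U ∨ true = true
Q ∧ R = U ∧ true = U
(Q ∨ R) ∧ (Q ∧ R) = true ∧ U = U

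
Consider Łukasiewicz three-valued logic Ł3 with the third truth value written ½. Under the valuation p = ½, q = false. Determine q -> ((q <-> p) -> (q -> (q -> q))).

q <-> p = false <-> ½ = ½
q -> q = false -> false = true
q -> (q -> q) = false -> true = true
(q <-> p) -> (q -> (q -> q)) = ½ -> true = true
q -> ((q <-> p) -> (q -> (q -> q))) = false -> true = true

true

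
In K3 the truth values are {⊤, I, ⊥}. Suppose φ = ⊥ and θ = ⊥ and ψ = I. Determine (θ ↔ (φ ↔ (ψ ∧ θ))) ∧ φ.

ψ ∧ θ = I ∧ ⊥ = ⊥
φ ↔ (ψ ∧ θ) = ⊥ ↔ ⊥ = ⊤
θ ↔ (φ ↔ (ψ ∧ θ)) = ⊥ ↔ ⊤ = ⊥
(θ ↔ (φ ↔ (ψ ∧ θ))) ∧ φ = ⊥ ∧ ⊥ = ⊥

⊥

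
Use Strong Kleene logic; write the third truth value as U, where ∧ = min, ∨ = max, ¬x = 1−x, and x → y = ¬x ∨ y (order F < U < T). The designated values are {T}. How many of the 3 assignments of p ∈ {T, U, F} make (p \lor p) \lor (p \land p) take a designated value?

1

p=T: T ✓
p=U: U ·
p=F: F ·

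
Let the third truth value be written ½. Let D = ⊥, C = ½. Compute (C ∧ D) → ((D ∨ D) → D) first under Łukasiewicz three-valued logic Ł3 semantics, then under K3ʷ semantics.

In Łukasiewicz three-valued logic Ł3: C ∧ D = ½ ∧ ⊥ = ⊥
D ∨ D = ⊥ ∨ ⊥ = ⊥
(D ∨ D) → D = ⊥ → ⊥ = ⊤
(C ∧ D) → ((D ∨ D) → D) = ⊥ → ⊤ = ⊤
In K3ʷ: C ∧ D = ½ ∧ ⊥ = ½
D ∨ D = ⊥ ∨ ⊥ = ⊥
(D ∨ D) → D = ⊥ → ⊥ = ⊤
(C ∧ D) → ((D ∨ D) → D) = ½ → ⊤ = ½  [any arg is the third value ⇒ result is the third value]
They differ because Łukasiewicz three-valued logic Ł3 and K3ʷ treat ½ differently under the binary connectives.

⊤; ½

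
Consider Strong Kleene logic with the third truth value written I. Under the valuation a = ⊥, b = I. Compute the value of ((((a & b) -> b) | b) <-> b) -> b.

I

a & b = ⊥ & I = ⊥
(a & b) -> b = ⊥ -> I = ⊤
((a & b) -> b) | b = ⊤ | I = ⊤
(((a & b) -> b) | b) <-> b = ⊤ <-> I = I
((((a & b) -> b) | b) <-> b) -> b = I -> I = I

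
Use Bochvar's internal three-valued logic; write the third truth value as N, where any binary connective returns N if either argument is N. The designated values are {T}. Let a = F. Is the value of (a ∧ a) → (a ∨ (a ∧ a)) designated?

Yes

a ∧ a = F ∧ F = F
a ∧ a = F ∧ F = F
a ∨ (a ∧ a) = F ∨ F = F
(a ∧ a) → (a ∨ (a ∧ a)) = F → F = T
T ∈ {T}.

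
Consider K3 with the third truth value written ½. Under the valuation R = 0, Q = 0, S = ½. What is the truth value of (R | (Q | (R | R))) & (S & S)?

R | R = 0 | 0 = 0
Q | (R | R) = 0 | 0 = 0
R | (Q | (R | R)) = 0 | 0 = 0
S & S = ½ & ½ = ½
(R | (Q | (R | R))) & (S & S) = 0 & ½ = 0

0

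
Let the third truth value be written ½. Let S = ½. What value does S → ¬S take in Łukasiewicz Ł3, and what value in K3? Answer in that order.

In Łukasiewicz Ł3: ¬S = ¬½ = ½
S → ¬S = ½ → ½ = true
In K3: ¬S = ¬½ = ½
S → ¬S = ½ → ½ = ½  [¬½ ∨ ½]
They differ because Łukasiewicz Ł3 and K3 treat ½ differently under implication.

true; ½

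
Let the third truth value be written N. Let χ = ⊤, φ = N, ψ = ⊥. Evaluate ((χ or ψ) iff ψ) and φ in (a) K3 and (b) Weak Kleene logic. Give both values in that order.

In K3: χ or ψ = ⊤ or ⊥ = ⊤
(χ or ψ) iff ψ = ⊤ iff ⊥ = ⊥
((χ or ψ) iff ψ) and φ = ⊥ and N = ⊥
In Weak Kleene logic: χ or ψ = ⊤ or ⊥ = ⊤
(χ or ψ) iff ψ = ⊤ iff ⊥ = ⊥
((χ or ψ) iff ψ) and φ = ⊥ and N = N
They differ because K3 and Weak Kleene logic treat N differently under the binary connectives.

⊥; N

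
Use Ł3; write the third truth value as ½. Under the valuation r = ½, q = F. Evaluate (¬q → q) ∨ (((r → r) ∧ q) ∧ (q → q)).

F

¬q = ¬F = T
¬q → q = T → F = F
r → r = ½ → ½ = T
(r → r) ∧ q = T ∧ F = F
q → q = F → F = T
((r → r) ∧ q) ∧ (q → q) = F ∧ T = F
(¬q → q) ∨ (((r → r) ∧ q) ∧ (q → q)) = F ∨ F = F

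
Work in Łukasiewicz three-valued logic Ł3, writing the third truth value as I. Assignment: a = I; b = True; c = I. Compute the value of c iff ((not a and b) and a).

not a = not I = I
not a and b = I and True = I
(not a and b) and a = I and I = I
c iff ((not a and b) and a) = I iff I = True

True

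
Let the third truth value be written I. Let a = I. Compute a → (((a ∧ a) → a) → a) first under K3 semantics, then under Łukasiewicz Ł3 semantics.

In K3: a ∧ a = I ∧ I = I
(a ∧ a) → a = I → I = I  [¬I ∨ I]
((a ∧ a) → a) → a = I → I = I
a → (((a ∧ a) → a) → a) = I → I = I
In Łukasiewicz Ł3: a ∧ a = I ∧ I = I
(a ∧ a) → a = I → I = 1  [min(1, 1−½+½)]
((a ∧ a) → a) → a = 1 → I = I
a → (((a ∧ a) → a) → a) = I → I = 1
They differ because K3 and Łukasiewicz Ł3 treat I differently under implication.

I; 1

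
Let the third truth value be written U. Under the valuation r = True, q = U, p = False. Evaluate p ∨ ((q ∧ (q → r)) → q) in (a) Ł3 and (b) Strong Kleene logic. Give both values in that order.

True; U

In Ł3: q → r = U → True = True
q ∧ (q → r) = U ∧ True = U
(q ∧ (q → r)) → q = U → U = True
p ∨ ((q ∧ (q → r)) → q) = False ∨ True = True
In Strong Kleene logic: q → r = U → True = True  [¬U ∨ True]
q ∧ (q → r) = U ∧ True = U
(q ∧ (q → r)) → q = U → U = U
p ∨ ((q ∧ (q → r)) → q) = False ∨ U = U
They differ because Ł3 and Strong Kleene logic treat U differently under implication.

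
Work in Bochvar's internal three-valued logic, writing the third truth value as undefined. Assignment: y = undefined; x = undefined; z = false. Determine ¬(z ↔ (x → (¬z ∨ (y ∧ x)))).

¬z = ¬false = true
y ∧ x = undefined ∧ undefined = undefined
¬z ∨ (y ∧ x) = true ∨ undefined = undefined
x → (¬z ∨ (y ∧ x)) = undefined → undefined = undefined  [any arg is the third value ⇒ result is the third value]
z ↔ (x → (¬z ∨ (y ∧ x))) = false ↔ undefined = undefined
¬(z ↔ (x → (¬z ∨ (y ∧ x)))) = ¬undefined = undefined

undefined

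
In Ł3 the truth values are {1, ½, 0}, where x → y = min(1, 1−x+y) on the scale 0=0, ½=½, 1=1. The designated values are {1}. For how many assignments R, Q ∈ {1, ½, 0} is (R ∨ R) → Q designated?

6

Of the 9 assignments, 6 give a value in {1}.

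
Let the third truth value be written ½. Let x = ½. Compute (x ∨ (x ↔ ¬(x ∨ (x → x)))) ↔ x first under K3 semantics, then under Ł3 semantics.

In K3: x → x = ½ → ½ = ½  [¬½ ∨ ½]
x ∨ (x → x) = ½ ∨ ½ = ½
¬(x ∨ (x → x)) = ¬½ = ½
x ↔ ¬(x ∨ (x → x)) = ½ ↔ ½ = ½
x ∨ (x ↔ ¬(x ∨ (x → x))) = ½ ∨ ½ = ½
(x ∨ (x ↔ ¬(x ∨ (x → x)))) ↔ x = ½ ↔ ½ = ½
In Ł3: x → x = ½ → ½ = 1  [min(1, 1−½+½)]
x ∨ (x → x) = ½ ∨ 1 = 1
¬(x ∨ (x → x)) = ¬1 = 0
x ↔ ¬(x ∨ (x → x)) = ½ ↔ 0 = ½
x ∨ (x ↔ ¬(x ∨ (x → x))) = ½ ∨ ½ = ½
(x ∨ (x ↔ ¬(x ∨ (x → x)))) ↔ x = ½ ↔ ½ = 1
They differ because K3 and Ł3 treat ½ differently under implication.

½; 1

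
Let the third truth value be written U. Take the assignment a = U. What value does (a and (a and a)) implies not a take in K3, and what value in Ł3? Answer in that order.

In K3: a and a = U and U = U
a and (a and a) = U and U = U
not a = not U = U
(a and (a and a)) implies not a = U implies U = U  [not U or U]
In Ł3: a and a = U and U = U
a and (a and a) = U and U = U
not a = not U = U
(a and (a and a)) implies not a = U implies U = True
They differ because K3 and Ł3 treat U differently under implication.

U; True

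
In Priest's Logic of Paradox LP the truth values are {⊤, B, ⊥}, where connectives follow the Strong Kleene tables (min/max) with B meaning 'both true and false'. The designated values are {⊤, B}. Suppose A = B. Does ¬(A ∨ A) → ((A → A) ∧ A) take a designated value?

Yes

A ∨ A = B ∨ B = B
¬(A ∨ A) = ¬B = B
A → A = B → B = B
(A → A) ∧ A = B ∧ B = B
¬(A ∨ A) → ((A → A) ∧ A) = B → B = B
B ∈ {⊤, B}.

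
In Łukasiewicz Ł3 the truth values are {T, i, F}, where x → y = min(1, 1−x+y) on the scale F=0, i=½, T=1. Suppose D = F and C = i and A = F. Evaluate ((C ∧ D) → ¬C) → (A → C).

T

C ∧ D = i ∧ F = F
¬C = ¬i = i
(C ∧ D) → ¬C = F → i = T  [min(1, 1−0+½)]
A → C = F → i = T
((C ∧ D) → ¬C) → (A → C) = T → T = T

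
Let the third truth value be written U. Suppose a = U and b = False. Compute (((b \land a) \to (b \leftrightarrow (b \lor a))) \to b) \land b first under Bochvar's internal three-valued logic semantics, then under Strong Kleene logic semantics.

In Bochvar's internal three-valued logic: b \land a = False \land U = U
b \lor a = False \lor U = U
b \leftrightarrow (b \lor a) = False \leftrightarrow U = U
(b \land a) \to (b \leftrightarrow (b \lor a)) = U \to U = U  [any arg is the third value ⇒ result is the third value]
((b \land a) \to (b \leftrightarrow (b \lor a))) \to b = U \to False = U
(((b \land a) \to (b \leftrightarrow (b \lor a))) \to b) \land b = U \land False = U
In Strong Kleene logic: b \land a = False \land U = False
b \lor a = False \lor U = U
b \leftrightarrow (b \lor a) = False \leftrightarrow U = U
(b \land a) \to (b \leftrightarrow (b \lor a)) = False \to U = True
((b \land a) \to (b \leftrightarrow (b \lor a))) \to b = True \to False = False
(((b \land a) \to (b \leftrightarrow (b \lor a))) \to b) \land b = False \land False = False
They differ because Bochvar's internal three-valued logic and Strong Kleene logic treat U differently under the binary connectives.

U; False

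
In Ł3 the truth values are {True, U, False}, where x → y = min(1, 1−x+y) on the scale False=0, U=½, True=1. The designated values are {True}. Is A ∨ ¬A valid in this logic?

Countermodel: A=U gives U, which is not designated.

No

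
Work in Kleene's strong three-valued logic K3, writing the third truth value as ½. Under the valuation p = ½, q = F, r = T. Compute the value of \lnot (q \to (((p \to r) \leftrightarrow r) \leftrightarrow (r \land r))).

p \to r = ½ \to T = T  [\lnot ½ \lor T]
(p \to r) \leftrightarrow r = T \leftrightarrow T = T
r \land r = T \land T = T
((p \to r) \leftrightarrow r) \leftrightarrow (r \land r) = T \leftrightarrow T = T
q \to (((p \to r) \leftrightarrow r) \leftrightarrow (r \land r)) = F \to T = T
\lnot (q \to (((p \to r) \leftrightarrow r) \leftrightarrow (r \land r))) = \lnot T = F

F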